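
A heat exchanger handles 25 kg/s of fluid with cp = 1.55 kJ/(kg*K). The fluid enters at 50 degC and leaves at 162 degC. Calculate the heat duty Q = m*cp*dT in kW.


Q = m_dot * cp * delta_T
delta_T = 162 - 50 = 112 K
Q = 25 * 1.55 * 112
= 38.75 * 112
= 4340 kW

4340 kW


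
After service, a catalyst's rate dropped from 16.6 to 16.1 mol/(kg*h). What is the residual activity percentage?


Activity (%) = (rate_used / rate_fresh) * 100
rate_used = 16.1, rate_fresh = 16.6
= (16.1 / 16.6) * 100
= 0.9699 * 100 = 96.99

96.99 %


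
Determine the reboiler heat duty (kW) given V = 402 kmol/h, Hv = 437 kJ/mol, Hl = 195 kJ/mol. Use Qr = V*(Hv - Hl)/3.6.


Qr = 402 * (437 - 195) / 3.6 = 402 * 242 / 3.6 = 27020

27020 kW


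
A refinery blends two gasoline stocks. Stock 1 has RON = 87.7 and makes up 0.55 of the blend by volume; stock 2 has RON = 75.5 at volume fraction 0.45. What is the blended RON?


Linear blending: RON_blend = sum(vi * RONi)
Contribution 1: 0.55 * 87.7 = 48.235
Contribution 2: 0.45 * 75.5 = 33.975
RON_blend = 48.235 + 33.975 = 82.21

82.21


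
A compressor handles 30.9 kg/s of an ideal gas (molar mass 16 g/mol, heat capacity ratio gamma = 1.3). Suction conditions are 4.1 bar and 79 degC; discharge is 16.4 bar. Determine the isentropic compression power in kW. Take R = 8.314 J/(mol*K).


Isentropic work: W = m*(gamma/(gamma-1))*(R*T1/MW)*((P2/P1)^((gamma-1)/gamma) - 1)
T1 = 79 + 273.15 = 352.15 K
Pressure ratio = 16.4 / 4.1 = 4
Exponent = (1.3 - 1)/1.3 = 0.230769
(P2/P1)^exp - 1 = 4^0.230769 - 1 = 0.377009
W = 30.9 * 1.3 / 0.3 * 8.314 * 352.15 / 16 * 0.377009 = 9237

9237 kW


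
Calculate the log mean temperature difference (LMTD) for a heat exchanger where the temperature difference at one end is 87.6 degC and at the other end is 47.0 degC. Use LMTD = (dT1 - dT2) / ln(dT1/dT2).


LMTD = (dT1 - dT2) / ln(dT1/dT2)
= (87.6 - 47.0) / ln(87.6 / 47.0) = 40.6 / 0.622633 = 65.21

65.21 degC


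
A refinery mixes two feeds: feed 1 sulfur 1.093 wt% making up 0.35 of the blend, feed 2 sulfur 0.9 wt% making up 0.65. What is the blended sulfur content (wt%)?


Linear sulfur blending: S_blend = x1*S1 + x2*S2
Contribution 1: 0.35 * 1.093 = 0.38255 wt%
Contribution 2: 0.65 * 0.9 = 0.585 wt%
S_blend = 0.38255 + 0.585 = 0.96755

0.96755 wt%


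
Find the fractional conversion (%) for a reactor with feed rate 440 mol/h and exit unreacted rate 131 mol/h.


X = (F_in - F_out) / F_in * 100
Moles reacted = 440 - 131 = 309
X = 309 / 440 * 100
= 0.7023 * 100
= 70.23 %

70.23 %


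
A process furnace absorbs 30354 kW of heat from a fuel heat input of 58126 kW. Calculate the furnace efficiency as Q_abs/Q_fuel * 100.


Furnace efficiency = Q_absorbed / Q_fuel * 100
= 30354 / 58126 * 100 = 52.22

52.22 %


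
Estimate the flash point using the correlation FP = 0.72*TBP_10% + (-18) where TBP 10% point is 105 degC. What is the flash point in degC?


FP = 0.72 * 105 + (-18) = 57.6

57.6 degC


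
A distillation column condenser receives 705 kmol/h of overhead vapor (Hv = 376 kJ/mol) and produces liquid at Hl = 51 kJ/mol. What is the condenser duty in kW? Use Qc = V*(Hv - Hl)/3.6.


Qc = 705 * (376 - 51) / 3.6 = 705 * 325 / 3.6 = 63650

63650 kW


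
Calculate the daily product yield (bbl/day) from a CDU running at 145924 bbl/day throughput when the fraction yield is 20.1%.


Crude throughput = 145924 bbl/day
Fraction yield = 20.1%
yield = throughput * fraction / 100
yield = 145924 * 20.1 / 100 = 29330.724

29330.724 bbl/day


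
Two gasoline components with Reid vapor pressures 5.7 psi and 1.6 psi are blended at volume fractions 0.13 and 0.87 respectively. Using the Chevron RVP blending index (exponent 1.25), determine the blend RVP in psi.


Chevron index: RVP_blend = (sum xi*RVPi^1.25)^(1/1.25)
RVP^1.25 terms: 0.13 * 5.7^1.25 + 0.87 * 1.6^1.25 = 2.71051
RVP_blend = 2.71051^(1/1.25) = 2.220

2.220 psi


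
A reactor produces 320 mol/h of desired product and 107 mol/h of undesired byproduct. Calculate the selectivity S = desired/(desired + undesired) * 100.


Selectivity = desired / (desired + undesired) * 100
Total products = 320 + 107 = 427 mol/h
S = 320 / 427 * 100
= 0.7494 * 100
= 74.94 %

74.94 %


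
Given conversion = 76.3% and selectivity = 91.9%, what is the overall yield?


Overall yield = conversion (%) * selectivity (%) / 100
Conversion = 76.3%, Selectivity = 91.9%
Y = 76.3 * 91.9 / 100
= 70.1197 %

70.1197 %


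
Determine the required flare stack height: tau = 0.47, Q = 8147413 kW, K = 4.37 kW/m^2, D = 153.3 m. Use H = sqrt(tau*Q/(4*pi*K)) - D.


tau*Q/(4*pi*K) = 0.47 * 8147413 / (4 * pi * 4.37) = 69731.1
sqrt(69731.1) = 264.066
H = 264.066 - 153.3 = 110.8

110.8 m


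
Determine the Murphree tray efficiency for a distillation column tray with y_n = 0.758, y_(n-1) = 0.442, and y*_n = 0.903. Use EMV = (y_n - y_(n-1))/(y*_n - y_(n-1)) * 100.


Murphree vapor efficiency: EMV = (y_n - y_(n-1)) / (y*_n - y_(n-1)) * 100
EMV = (0.758 - 0.442) / (0.903 - 0.442) * 100 = 0.316 / 0.461 * 100 = 68.55

68.55 %


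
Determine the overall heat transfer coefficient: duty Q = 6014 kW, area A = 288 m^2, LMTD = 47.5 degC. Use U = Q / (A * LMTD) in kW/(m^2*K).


From Q = U*A*LMTD, U = Q / (A * LMTD)
U = 6014 / (288 * 47.5) = 6014 / 13680 = 0.4396

0.4396 kW/(m^2*K)


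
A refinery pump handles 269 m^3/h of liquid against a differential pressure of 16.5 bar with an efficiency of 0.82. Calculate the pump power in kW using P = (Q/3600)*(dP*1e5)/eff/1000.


Q = 269 / 3600 = 0.0747222 m^3/s
P = 0.0747222 * (16.5 * 1e5) / 0.82 / 1000 = 150.4

150.4 kW


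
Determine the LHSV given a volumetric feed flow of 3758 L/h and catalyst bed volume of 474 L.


LHSV = volumetric feed rate / catalyst volume
= 3758 L/h / 474 L
= 7.928 h^-1

7.928 h^-1


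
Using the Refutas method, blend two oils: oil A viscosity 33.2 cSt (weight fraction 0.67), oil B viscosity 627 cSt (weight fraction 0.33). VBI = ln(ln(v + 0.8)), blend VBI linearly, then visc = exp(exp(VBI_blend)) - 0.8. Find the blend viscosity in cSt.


Refutas method: VBN_i = 14.534*ln(ln(visc_i + 0.8)) + 10.975, blended linearly by mass fraction; since VBN is linear in VBI_i = ln(ln(visc_i + 0.8)) and the fractions sum to 1, blend VBI directly: visc = exp(exp(VBI_blend)) - 0.8
VBI_1 = ln(ln(33.2 + 0.8)) = 1.26027
VBI_2 = ln(ln(627 + 0.8)) = 1.86287
VBI_blend = 0.67 * 1.26027 + 0.33 * 1.86287 = 1.45913
visc_blend = exp(exp(1.45913)) - 0.8 = 73.06

73.06 cSt


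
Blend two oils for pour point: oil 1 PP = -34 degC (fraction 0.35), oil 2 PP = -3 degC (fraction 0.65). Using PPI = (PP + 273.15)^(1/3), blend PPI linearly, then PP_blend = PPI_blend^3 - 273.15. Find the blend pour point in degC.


PPI_1 = (-34 + 273.15)^(1/3) = 6.20712
PPI_2 = (-3 + 273.15)^(1/3) = 6.464501
PPI_blend = 0.35 * 6.20712 + 0.65 * 6.464501 = 6.374418
PP_blend = 6.374418^3 - 273.15 = 259.013 - 273.15 = -14.14

-14.14 degC


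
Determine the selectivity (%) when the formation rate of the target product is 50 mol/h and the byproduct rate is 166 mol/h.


Selectivity = desired / (desired + undesired) * 100
Total products = 50 + 166 = 216 mol/h
S = 50 / 216 * 100
= 0.2315 * 100
= 23.15 %

23.15 %


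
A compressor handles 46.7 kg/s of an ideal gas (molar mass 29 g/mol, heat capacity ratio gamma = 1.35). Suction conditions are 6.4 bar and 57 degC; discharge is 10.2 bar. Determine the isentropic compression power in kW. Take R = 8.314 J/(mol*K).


Isentropic work: W = m*(gamma/(gamma-1))*(R*T1/MW)*((P2/P1)^((gamma-1)/gamma) - 1)
T1 = 57 + 273.15 = 330.15 K
Pressure ratio = 10.2 / 6.4 = 1.59375
Exponent = (1.35 - 1)/1.35 = 0.259259
(P2/P1)^exp - 1 = 1.59375^0.259259 - 1 = 0.128442
W = 46.7 * 1.35 / 0.35 * 8.314 * 330.15 / 29 * 0.128442 = 2190

2190 kW


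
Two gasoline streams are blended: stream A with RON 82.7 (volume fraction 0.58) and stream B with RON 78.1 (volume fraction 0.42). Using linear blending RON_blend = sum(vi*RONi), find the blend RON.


Linear blending: RON_blend = sum(vi * RONi)
Contribution 1: 0.58 * 82.7 = 47.966
Contribution 2: 0.42 * 78.1 = 32.802
RON_blend = 47.966 + 32.802 = 80.768

80.768


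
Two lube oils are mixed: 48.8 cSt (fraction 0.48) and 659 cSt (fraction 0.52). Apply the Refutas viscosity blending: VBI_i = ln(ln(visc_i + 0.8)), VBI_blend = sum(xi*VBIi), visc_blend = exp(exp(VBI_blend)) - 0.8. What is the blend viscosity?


Refutas method: VBN_i = 14.534*ln(ln(visc_i + 0.8)) + 10.975, blended linearly by mass fraction; since VBN is linear in VBI_i = ln(ln(visc_i + 0.8)) and the fractions sum to 1, blend VBI directly: visc = exp(exp(VBI_blend)) - 0.8
VBI_1 = ln(ln(48.8 + 0.8)) = 1.362
VBI_2 = ln(ln(659 + 0.8)) = 1.87056
VBI_blend = 0.48 * 1.362 + 0.52 * 1.87056 = 1.62645
visc_blend = exp(exp(1.62645)) - 0.8 = 160.9

160.9 cSt


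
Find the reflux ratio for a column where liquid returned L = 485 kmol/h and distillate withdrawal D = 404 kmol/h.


Reflux ratio definition: R = L / D (liquid returned / distillate withdrawn)
L = 485 kmol/h, D = 404 kmol/h
R = 485 / 404 = 1.200

1.200


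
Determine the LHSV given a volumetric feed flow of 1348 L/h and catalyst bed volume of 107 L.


LHSV = volumetric feed rate / catalyst volume
= 1348 L/h / 107 L
= 12.60 h^-1

12.60 h^-1


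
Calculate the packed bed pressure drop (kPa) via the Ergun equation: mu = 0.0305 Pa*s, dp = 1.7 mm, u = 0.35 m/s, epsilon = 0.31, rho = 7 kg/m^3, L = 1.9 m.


dp = 1.7 mm = 0.0017 m
Viscous term = 150*0.0305*0.35*(1-0.31)^2 / (0.0017^2*0.31^3) = 8854710
Inertial term = 1.75*7*0.35^2*(1-0.31) / (0.0017*0.31^3) = 20445
dP/L = 8854710 + 20445 = 8875160 Pa/m
dP = 8875160 * 1.9 / 1000 = 16860 kPa

16860 kPa


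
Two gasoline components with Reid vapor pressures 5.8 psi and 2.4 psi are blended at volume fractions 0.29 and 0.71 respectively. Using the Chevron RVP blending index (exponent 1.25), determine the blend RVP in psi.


Chevron index: RVP_blend = (sum xi*RVPi^1.25)^(1/1.25)
RVP^1.25 terms: 0.29 * 5.8^1.25 + 0.71 * 2.4^1.25 = 4.73117
RVP_blend = 4.73117^(1/1.25) = 3.467

3.467 psi


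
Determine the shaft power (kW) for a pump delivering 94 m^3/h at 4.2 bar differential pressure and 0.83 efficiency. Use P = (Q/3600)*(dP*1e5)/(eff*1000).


Q = 94 / 3600 = 0.0261111 m^3/s
P = 0.0261111 * (4.2 * 1e5) / 0.83 / 1000 = 13.21

13.21 kW


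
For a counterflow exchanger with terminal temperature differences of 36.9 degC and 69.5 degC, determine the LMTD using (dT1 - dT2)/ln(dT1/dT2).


LMTD = (dT1 - dT2) / ln(dT1/dT2)
= (36.9 - 69.5) / ln(36.9 / 69.5) = -32.6 / -0.633115 = 51.49

51.49 degC


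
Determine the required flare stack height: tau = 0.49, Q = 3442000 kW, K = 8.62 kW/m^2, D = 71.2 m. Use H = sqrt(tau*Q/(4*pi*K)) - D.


tau*Q/(4*pi*K) = 0.49 * 3442000 / (4 * pi * 8.62) = 15570
sqrt(15570) = 124.78
H = 124.78 - 71.2 = 53.58

53.58 m


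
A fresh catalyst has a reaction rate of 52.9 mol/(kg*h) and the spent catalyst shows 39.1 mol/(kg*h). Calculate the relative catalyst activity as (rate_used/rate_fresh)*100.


Activity (%) = (rate_used / rate_fresh) * 100
rate_used = 39.1, rate_fresh = 52.9
= (39.1 / 52.9) * 100
= 0.7391 * 100 = 73.91

73.91 %


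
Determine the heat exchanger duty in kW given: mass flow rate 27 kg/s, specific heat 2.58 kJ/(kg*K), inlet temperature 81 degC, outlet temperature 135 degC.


Q = m_dot * cp * delta_T
delta_T = 135 - 81 = 54 K
Q = 27 * 2.58 * 54
= 69.66 * 54
= 3761.64 kW

3761.64 kW


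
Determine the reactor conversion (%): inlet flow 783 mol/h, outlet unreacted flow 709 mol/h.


X = (F_in - F_out) / F_in * 100
Moles reacted = 783 - 709 = 74
X = 74 / 783 * 100
= 0.09451 * 100
= 9.451 %

9.451 %


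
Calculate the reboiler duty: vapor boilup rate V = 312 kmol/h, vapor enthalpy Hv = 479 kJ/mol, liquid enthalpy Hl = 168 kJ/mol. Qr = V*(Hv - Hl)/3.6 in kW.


Qr = 312 * (479 - 168) / 3.6 = 312 * 311 / 3.6 = 26950

26950 kW


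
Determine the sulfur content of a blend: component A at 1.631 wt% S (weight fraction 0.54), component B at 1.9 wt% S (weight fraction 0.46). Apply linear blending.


Linear sulfur blending: S_blend = x1*S1 + x2*S2
Contribution 1: 0.54 * 1.631 = 0.88074 wt%
Contribution 2: 0.46 * 1.9 = 0.874 wt%
S_blend = 0.88074 + 0.874 = 1.75474

1.75474 wt%


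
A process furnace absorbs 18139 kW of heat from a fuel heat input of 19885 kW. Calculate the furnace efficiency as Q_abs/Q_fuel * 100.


Furnace efficiency = Q_absorbed / Q_fuel * 100
= 18139 / 19885 * 100 = 91.22

91.22 %


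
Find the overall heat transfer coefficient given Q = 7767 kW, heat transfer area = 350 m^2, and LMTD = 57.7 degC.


From Q = U*A*LMTD, U = Q / (A * LMTD)
U = 7767 / (350 * 57.7) = 7767 / 20195 = 0.3846

0.3846 kW/(m^2*K)


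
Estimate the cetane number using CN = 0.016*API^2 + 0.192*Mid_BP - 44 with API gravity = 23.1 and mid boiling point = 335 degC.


CN = 0.016 * 23.1^2 + 0.192 * 335 - 44
CN = 8.53776 + 64.32 - 44 = 28.85776

28.85776


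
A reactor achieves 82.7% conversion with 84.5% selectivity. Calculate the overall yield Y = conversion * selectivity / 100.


Overall yield = conversion (%) * selectivity (%) / 100
Conversion = 82.7%, Selectivity = 84.5%
Y = 82.7 * 84.5 / 100
= 69.8815 %

69.8815 %


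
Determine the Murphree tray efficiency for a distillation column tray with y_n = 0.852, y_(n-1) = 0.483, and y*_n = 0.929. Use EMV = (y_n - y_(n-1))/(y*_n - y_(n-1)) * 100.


Murphree vapor efficiency: EMV = (y_n - y_(n-1)) / (y*_n - y_(n-1)) * 100
EMV = (0.852 - 0.483) / (0.929 - 0.483) * 100 = 0.369 / 0.446 * 100 = 82.74

82.74 %


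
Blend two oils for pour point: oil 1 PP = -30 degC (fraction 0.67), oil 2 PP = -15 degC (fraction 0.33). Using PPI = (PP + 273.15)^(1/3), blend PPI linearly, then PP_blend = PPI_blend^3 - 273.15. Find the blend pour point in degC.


PPI_1 = (-30 + 273.15)^(1/3) = 6.241535
PPI_2 = (-15 + 273.15)^(1/3) = 6.36733
PPI_blend = 0.67 * 6.241535 + 0.33 * 6.36733 = 6.283047
PP_blend = 6.283047^3 - 273.15 = 248.0338 - 273.15 = -25.12

-25.12 degC


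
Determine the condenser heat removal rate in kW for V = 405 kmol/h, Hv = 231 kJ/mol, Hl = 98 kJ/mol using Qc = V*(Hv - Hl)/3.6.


Qc = 405 * (231 - 98) / 3.6 = 405 * 133 / 3.6 = 14960

14960 kW


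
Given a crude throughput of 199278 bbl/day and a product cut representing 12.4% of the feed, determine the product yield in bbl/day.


Crude throughput = 199278 bbl/day
Fraction yield = 12.4%
yield = throughput * fraction / 100
yield = 199278 * 12.4 / 100 = 24710.472

24710.472 bbl/day


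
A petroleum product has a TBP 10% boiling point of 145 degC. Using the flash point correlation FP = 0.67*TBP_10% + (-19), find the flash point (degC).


FP = 0.67 * 145 + (-19) = 78.15

78.15 degC


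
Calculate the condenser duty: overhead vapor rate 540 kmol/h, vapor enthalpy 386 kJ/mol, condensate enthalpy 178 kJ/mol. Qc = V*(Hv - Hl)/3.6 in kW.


Qc = 540 * (386 - 178) / 3.6 = 540 * 208 / 3.6 = 31200

31200 kW


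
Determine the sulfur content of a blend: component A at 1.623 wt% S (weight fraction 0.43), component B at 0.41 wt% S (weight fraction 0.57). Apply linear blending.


Linear sulfur blending: S_blend = x1*S1 + x2*S2
Contribution 1: 0.43 * 1.623 = 0.69789 wt%
Contribution 2: 0.57 * 0.41 = 0.2337 wt%
S_blend = 0.69789 + 0.2337 = 0.93159

0.93159 wt%


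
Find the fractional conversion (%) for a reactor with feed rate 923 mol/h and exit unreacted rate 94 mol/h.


X = (F_in - F_out) / F_in * 100
Moles reacted = 923 - 94 = 829
X = 829 / 923 * 100
= 0.8982 * 100
= 89.82 %

89.82 %


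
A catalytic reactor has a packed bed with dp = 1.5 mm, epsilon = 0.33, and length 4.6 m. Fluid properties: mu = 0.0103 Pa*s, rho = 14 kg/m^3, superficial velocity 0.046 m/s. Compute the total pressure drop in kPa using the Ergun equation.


dp = 1.5 mm = 0.0015 m
Viscous term = 150*0.0103*0.046*(1-0.33)^2 / (0.0015^2*0.33^3) = 394559
Inertial term = 1.75*14*0.046^2*(1-0.33) / (0.0015*0.33^3) = 644.352
dP/L = 394559 + 644.352 = 395203 Pa/m
dP = 395203 * 4.6 / 1000 = 1818 kPa

1818 kPa


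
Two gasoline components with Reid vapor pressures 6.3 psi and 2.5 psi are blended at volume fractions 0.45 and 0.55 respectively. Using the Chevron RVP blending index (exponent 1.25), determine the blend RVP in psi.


Chevron index: RVP_blend = (sum xi*RVPi^1.25)^(1/1.25)
RVP^1.25 terms: 0.45 * 6.3^1.25 + 0.55 * 2.5^1.25 = 6.22044
RVP_blend = 6.22044^(1/1.25) = 4.316

4.316 psi


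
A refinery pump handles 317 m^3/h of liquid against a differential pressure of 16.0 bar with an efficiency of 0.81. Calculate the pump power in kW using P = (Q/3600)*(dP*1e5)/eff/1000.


Q = 317 / 3600 = 0.0880556 m^3/s
P = 0.0880556 * (16.0 * 1e5) / 0.81 / 1000 = 173.9

173.9 kW


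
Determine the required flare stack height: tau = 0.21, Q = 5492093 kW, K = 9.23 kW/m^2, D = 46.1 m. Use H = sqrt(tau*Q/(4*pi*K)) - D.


tau*Q/(4*pi*K) = 0.21 * 5492093 / (4 * pi * 9.23) = 9943.65
sqrt(9943.65) = 99.7179
H = 99.7179 - 46.1 = 53.62

53.62 m


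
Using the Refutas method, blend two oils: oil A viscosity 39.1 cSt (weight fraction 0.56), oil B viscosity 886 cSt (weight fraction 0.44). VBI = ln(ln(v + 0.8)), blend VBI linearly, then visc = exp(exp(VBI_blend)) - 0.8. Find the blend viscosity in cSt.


Refutas method: VBN_i = 14.534*ln(ln(visc_i + 0.8)) + 10.975, blended linearly by mass fraction; since VBN is linear in VBI_i = ln(ln(visc_i + 0.8)) and the fractions sum to 1, blend VBI directly: visc = exp(exp(VBI_blend)) - 0.8
VBI_1 = ln(ln(39.1 + 0.8)) = 1.30464
VBI_2 = ln(ln(886 + 0.8)) = 1.9151
VBI_blend = 0.56 * 1.30464 + 0.44 * 1.9151 = 1.57324
visc_blend = exp(exp(1.57324)) - 0.8 = 123.4

123.4 cSt


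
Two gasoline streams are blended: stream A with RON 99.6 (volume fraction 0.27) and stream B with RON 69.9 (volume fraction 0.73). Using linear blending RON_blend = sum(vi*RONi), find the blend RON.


Linear blending: RON_blend = sum(vi * RONi)
Contribution 1: 0.27 * 99.6 = 26.892
Contribution 2: 0.73 * 69.9 = 51.027
RON_blend = 26.892 + 51.027 = 77.919

77.919


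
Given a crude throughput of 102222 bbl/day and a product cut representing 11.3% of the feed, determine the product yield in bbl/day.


Crude throughput = 102222 bbl/day
Fraction yield = 11.3%
yield = throughput * fraction / 100
yield = 102222 * 11.3 / 100 = 11551.086

11551.086 bbl/day


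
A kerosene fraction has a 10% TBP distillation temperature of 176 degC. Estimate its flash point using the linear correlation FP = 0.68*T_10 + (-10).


FP = 0.68 * 176 + (-10) = 109.68

109.68 degC


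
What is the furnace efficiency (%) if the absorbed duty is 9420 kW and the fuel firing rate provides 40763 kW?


Furnace efficiency = Q_absorbed / Q_fuel * 100
= 9420 / 40763 * 100 = 23.11

23.11 %


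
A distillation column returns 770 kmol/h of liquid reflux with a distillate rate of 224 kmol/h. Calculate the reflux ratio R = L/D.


Reflux ratio definition: R = L / D (liquid returned / distillate withdrawn)
L = 770 kmol/h, D = 224 kmol/h
R = 770 / 224 = 3.438

3.438


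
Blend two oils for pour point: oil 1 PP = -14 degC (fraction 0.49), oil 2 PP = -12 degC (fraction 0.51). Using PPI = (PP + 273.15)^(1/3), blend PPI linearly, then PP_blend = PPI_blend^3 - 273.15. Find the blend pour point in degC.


PPI_1 = (-14 + 273.15)^(1/3) = 6.375541
PPI_2 = (-12 + 273.15)^(1/3) = 6.391901
PPI_blend = 0.49 * 6.375541 + 0.51 * 6.391901 = 6.383885
PP_blend = 6.383885^3 - 273.15 = 260.1688 - 273.15 = -12.98

-12.98 degC


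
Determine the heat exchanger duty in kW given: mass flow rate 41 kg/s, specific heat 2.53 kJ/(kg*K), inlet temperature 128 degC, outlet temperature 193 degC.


Q = m_dot * cp * delta_T
delta_T = 193 - 128 = 65 K
Q = 41 * 2.53 * 65
= 103.73 * 65
= 6742.45 kW

6742.45 kW


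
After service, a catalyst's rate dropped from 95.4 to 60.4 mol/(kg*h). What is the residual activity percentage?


Activity (%) = (rate_used / rate_fresh) * 100
rate_used = 60.4, rate_fresh = 95.4
= (60.4 / 95.4) * 100
= 0.6331 * 100 = 63.31

63.31 %


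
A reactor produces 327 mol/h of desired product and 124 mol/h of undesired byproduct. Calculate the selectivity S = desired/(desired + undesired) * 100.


Selectivity = desired / (desired + undesired) * 100
Total products = 327 + 124 = 451 mol/h
S = 327 / 451 * 100
= 0.7251 * 100
= 72.51 %

72.51 %


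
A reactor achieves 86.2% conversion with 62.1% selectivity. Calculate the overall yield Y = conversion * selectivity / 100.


Overall yield = conversion (%) * selectivity (%) / 100
Conversion = 86.2%, Selectivity = 62.1%
Y = 86.2 * 62.1 / 100
= 53.5302 %

53.5302 %


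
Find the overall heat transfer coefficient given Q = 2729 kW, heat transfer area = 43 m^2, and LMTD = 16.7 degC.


From Q = U*A*LMTD, U = Q / (A * LMTD)
U = 2729 / (43 * 16.7) = 2729 / 718.1 = 3.800

3.800 kW/(m^2*K)


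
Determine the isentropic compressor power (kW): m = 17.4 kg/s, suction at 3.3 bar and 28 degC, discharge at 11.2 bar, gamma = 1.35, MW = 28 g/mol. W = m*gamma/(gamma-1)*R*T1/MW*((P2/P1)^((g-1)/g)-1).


Isentropic work: W = m*(gamma/(gamma-1))*(R*T1/MW)*((P2/P1)^((gamma-1)/gamma) - 1)
T1 = 28 + 273.15 = 301.15 K
Pressure ratio = 11.2 / 3.3 = 3.39394
Exponent = (1.35 - 1)/1.35 = 0.259259
(P2/P1)^exp - 1 = 3.39394^0.259259 - 1 = 0.372745
W = 17.4 * 1.35 / 0.35 * 8.314 * 301.15 / 28 * 0.372745 = 2237

2237 kW


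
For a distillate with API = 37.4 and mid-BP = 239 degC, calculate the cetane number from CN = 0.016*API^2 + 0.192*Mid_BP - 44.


CN = 0.016 * 37.4^2 + 0.192 * 239 - 44
CN = 22.38016 + 45.888 - 44 = 24.26816

24.26816


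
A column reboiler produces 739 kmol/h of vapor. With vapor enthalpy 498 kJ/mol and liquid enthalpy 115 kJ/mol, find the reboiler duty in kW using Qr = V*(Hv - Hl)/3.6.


Qr = 739 * (498 - 115) / 3.6 = 739 * 383 / 3.6 = 78620

78620 kW


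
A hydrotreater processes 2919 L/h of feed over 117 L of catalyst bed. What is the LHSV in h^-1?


LHSV = volumetric feed rate / catalyst volume
= 2919 L/h / 117 L
= 24.95 h^-1

24.95 h^-1


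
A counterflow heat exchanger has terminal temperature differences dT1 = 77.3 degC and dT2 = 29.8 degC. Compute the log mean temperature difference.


LMTD = (dT1 - dT2) / ln(dT1/dT2)
= (77.3 - 29.8) / ln(77.3 / 29.8) = 47.5 / 0.953186 = 49.83

49.83 degC


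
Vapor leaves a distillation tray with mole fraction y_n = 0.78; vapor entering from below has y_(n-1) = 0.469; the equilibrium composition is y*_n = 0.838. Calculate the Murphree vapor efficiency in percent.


Murphree vapor efficiency: EMV = (y_n - y_(n-1)) / (y*_n - y_(n-1)) * 100
EMV = (0.78 - 0.469) / (0.838 - 0.469) * 100 = 0.311 / 0.369 * 100 = 84.28

84.28 %


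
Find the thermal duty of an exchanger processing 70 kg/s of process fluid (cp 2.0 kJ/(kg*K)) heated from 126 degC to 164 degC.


Q = m_dot * cp * delta_T
delta_T = 164 - 126 = 38 K
Q = 70 * 2.0 * 38
= 140 * 38
= 5320 kW

5320 kW


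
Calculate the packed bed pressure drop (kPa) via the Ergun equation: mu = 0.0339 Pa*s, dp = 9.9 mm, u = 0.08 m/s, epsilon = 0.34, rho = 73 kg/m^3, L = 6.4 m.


dp = 9.9 mm = 0.0099 m
Viscous term = 150*0.0339*0.08*(1-0.34)^2 / (0.0099^2*0.34^3) = 46000.4
Inertial term = 1.75*73*0.08^2*(1-0.34) / (0.0099*0.34^3) = 1386.8
dP/L = 46000.4 + 1386.8 = 47387.2 Pa/m
dP = 47387.2 * 6.4 / 1000 = 303.3 kPa

303.3 kPa


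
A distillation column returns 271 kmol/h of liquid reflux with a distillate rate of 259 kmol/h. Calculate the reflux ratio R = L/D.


Reflux ratio definition: R = L / D (liquid returned / distillate withdrawn)
L = 271 kmol/h, D = 259 kmol/h
R = 271 / 259 = 1.046

1.046


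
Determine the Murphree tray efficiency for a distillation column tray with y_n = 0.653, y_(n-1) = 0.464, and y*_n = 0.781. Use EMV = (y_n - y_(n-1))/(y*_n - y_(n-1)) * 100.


Murphree vapor efficiency: EMV = (y_n - y_(n-1)) / (y*_n - y_(n-1)) * 100
EMV = (0.653 - 0.464) / (0.781 - 0.464) * 100 = 0.189 / 0.317 * 100 = 59.62

59.62 %


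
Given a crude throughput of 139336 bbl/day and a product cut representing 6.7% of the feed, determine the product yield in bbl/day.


Crude throughput = 139336 bbl/day
Fraction yield = 6.7%
yield = throughput * fraction / 100
yield = 139336 * 6.7 / 100 = 9335.512

9335.512 bbl/day


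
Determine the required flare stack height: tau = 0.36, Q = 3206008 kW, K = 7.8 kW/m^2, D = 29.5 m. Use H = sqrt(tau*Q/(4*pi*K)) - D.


tau*Q/(4*pi*K) = 0.36 * 3206008 / (4 * pi * 7.8) = 11775
sqrt(11775) = 108.513
H = 108.513 - 29.5 = 79.01

79.01 m


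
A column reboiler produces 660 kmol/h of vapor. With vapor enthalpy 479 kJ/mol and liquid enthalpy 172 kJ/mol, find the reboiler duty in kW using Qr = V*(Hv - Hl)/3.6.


Qr = 660 * (479 - 172) / 3.6 = 660 * 307 / 3.6 = 56280

56280 kW


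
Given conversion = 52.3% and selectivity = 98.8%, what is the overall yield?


Overall yield = conversion (%) * selectivity (%) / 100
Conversion = 52.3%, Selectivity = 98.8%
Y = 52.3 * 98.8 / 100
= 51.6724 %

51.6724 %


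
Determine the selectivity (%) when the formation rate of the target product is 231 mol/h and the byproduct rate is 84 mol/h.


Selectivity = desired / (desired + undesired) * 100
Total products = 231 + 84 = 315 mol/h
S = 231 / 315 * 100
= 0.7333 * 100
= 73.33 %

73.33 %


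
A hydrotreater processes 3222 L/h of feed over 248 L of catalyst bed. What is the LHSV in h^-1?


LHSV = volumetric feed rate / catalyst volume
= 3222 L/h / 248 L
= 12.99 h^-1

12.99 h^-1


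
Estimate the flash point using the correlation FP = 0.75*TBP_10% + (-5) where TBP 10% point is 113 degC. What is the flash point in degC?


FP = 0.75 * 113 + (-5) = 79.75

79.75 degC


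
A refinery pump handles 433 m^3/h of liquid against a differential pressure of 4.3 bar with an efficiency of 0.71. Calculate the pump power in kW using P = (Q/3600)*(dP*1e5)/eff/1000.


Q = 433 / 3600 = 0.120278 m^3/s
P = 0.120278 * (4.3 * 1e5) / 0.71 / 1000 = 72.84

72.84 kW


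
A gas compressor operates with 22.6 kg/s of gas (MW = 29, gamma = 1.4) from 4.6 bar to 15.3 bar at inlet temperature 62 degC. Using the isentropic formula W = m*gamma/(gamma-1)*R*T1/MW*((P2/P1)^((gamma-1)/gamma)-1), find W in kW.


Isentropic work: W = m*(gamma/(gamma-1))*(R*T1/MW)*((P2/P1)^((gamma-1)/gamma) - 1)
T1 = 62 + 273.15 = 335.15 K
Pressure ratio = 15.3 / 4.6 = 3.32609
Exponent = (1.4 - 1)/1.4 = 0.285714
(P2/P1)^exp - 1 = 3.32609^0.285714 - 1 = 0.409691
W = 22.6 * 1.4 / 0.4 * 8.314 * 335.15 / 29 * 0.409691 = 3114

3114 kW


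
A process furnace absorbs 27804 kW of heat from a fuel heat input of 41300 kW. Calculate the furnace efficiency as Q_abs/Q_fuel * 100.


Furnace efficiency = Q_absorbed / Q_fuel * 100
= 27804 / 41300 * 100 = 67.32

67.32 %


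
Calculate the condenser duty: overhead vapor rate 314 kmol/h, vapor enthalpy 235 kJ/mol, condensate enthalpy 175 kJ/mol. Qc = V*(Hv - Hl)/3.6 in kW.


Qc = 314 * (235 - 175) / 3.6 = 314 * 60 / 3.6 = 5233

5233 kW


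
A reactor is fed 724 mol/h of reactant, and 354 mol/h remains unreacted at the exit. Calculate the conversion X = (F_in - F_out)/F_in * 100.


X = (F_in - F_out) / F_in * 100
Moles reacted = 724 - 354 = 370
X = 370 / 724 * 100
= 0.5110 * 100
= 51.10 %

51.10 %


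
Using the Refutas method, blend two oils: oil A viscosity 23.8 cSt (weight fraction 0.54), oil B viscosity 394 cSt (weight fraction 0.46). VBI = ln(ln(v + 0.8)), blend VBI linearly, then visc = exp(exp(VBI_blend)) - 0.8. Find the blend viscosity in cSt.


Refutas method: VBN_i = 14.534*ln(ln(visc_i + 0.8)) + 10.975, blended linearly by mass fraction; since VBN is linear in VBI_i = ln(ln(visc_i + 0.8)) and the fractions sum to 1, blend VBI directly: visc = exp(exp(VBI_blend)) - 0.8
VBI_1 = ln(ln(23.8 + 0.8)) = 1.16401
VBI_2 = ln(ln(394 + 0.8)) = 1.78815
VBI_blend = 0.54 * 1.16401 + 0.46 * 1.78815 = 1.45111
visc_blend = exp(exp(1.45111)) - 0.8 = 70.57

70.57 cSt


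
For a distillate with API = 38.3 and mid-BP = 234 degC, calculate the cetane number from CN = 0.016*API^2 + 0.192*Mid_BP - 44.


CN = 0.016 * 38.3^2 + 0.192 * 234 - 44
CN = 23.47024 + 44.928 - 44 = 24.39824

24.39824


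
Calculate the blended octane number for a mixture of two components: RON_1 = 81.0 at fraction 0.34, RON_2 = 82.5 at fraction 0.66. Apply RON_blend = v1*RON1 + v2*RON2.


Linear blending: RON_blend = sum(vi * RONi)
Contribution 1: 0.34 * 81.0 = 27.54
Contribution 2: 0.66 * 82.5 = 54.45
RON_blend = 27.54 + 54.45 = 81.99

81.99


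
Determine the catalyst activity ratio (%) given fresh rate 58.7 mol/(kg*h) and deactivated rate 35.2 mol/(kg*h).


Activity (%) = (rate_used / rate_fresh) * 100
rate_used = 35.2, rate_fresh = 58.7
= (35.2 / 58.7) * 100
= 0.5997 * 100 = 59.97

59.97 %


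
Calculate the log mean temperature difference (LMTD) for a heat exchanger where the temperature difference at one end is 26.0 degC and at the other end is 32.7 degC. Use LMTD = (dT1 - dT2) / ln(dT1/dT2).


LMTD = (dT1 - dT2) / ln(dT1/dT2)
= (26.0 - 32.7) / ln(26.0 / 32.7) = -6.7 / -0.229279 = 29.22

29.22 degC


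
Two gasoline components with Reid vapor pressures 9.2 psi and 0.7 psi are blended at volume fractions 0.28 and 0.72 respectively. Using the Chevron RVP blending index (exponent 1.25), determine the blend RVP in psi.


Chevron index: RVP_blend = (sum xi*RVPi^1.25)^(1/1.25)
RVP^1.25 terms: 0.28 * 9.2^1.25 + 0.72 * 0.7^1.25 = 4.94735
RVP_blend = 4.94735^(1/1.25) = 3.593

3.593 psi


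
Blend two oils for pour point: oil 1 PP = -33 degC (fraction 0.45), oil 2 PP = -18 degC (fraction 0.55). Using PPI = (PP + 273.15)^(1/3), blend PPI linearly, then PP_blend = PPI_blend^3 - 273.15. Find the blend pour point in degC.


PPI_1 = (-33 + 273.15)^(1/3) = 6.215759
PPI_2 = (-18 + 273.15)^(1/3) = 6.342569
PPI_blend = 0.45 * 6.215759 + 0.55 * 6.342569 = 6.285505
PP_blend = 6.285505^3 - 273.15 = 248.325 - 273.15 = -24.82

-24.82 degC


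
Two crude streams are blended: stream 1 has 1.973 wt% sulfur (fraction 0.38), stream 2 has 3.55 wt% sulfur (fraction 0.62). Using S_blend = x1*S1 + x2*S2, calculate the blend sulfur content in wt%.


Linear sulfur blending: S_blend = x1*S1 + x2*S2
Contribution 1: 0.38 * 1.973 = 0.74974 wt%
Contribution 2: 0.62 * 3.55 = 2.201 wt%
S_blend = 0.74974 + 2.201 = 2.95074

2.95074 wt%


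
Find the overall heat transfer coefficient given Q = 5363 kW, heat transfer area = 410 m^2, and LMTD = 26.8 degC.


From Q = U*A*LMTD, U = Q / (A * LMTD)
U = 5363 / (410 * 26.8) = 5363 / 10988 = 0.4881

0.4881 kW/(m^2*K)


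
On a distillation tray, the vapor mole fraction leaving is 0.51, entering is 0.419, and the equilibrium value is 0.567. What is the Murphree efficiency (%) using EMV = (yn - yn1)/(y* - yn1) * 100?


Murphree vapor efficiency: EMV = (y_n - y_(n-1)) / (y*_n - y_(n-1)) * 100
EMV = (0.51 - 0.419) / (0.567 - 0.419) * 100 = 0.091 / 0.148 * 100 = 61.49

61.49 %


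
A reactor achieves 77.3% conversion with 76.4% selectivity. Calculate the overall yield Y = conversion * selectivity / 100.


Overall yield = conversion (%) * selectivity (%) / 100
Conversion = 77.3%, Selectivity = 76.4%
Y = 77.3 * 76.4 / 100
= 59.0572 %

59.0572 %


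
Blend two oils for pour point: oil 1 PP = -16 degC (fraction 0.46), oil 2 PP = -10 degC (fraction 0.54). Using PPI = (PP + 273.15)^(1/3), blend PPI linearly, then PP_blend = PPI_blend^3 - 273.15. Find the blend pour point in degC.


PPI_1 = (-16 + 273.15)^(1/3) = 6.359098
PPI_2 = (-10 + 273.15)^(1/3) = 6.408176
PPI_blend = 0.46 * 6.359098 + 0.54 * 6.408176 = 6.3856
PP_blend = 6.3856^3 - 273.15 = 260.3785 - 273.15 = -12.77

-12.77 degC


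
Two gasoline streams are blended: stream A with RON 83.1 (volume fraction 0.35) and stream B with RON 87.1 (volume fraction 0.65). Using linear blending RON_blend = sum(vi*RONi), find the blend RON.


Linear blending: RON_blend = sum(vi * RONi)
Contribution 1: 0.35 * 83.1 = 29.085
Contribution 2: 0.65 * 87.1 = 56.615
RON_blend = 29.085 + 56.615 = 85.7

85.7


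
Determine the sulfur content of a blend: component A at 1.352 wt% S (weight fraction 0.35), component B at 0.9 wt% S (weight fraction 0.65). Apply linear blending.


Linear sulfur blending: S_blend = x1*S1 + x2*S2
Contribution 1: 0.35 * 1.352 = 0.4732 wt%
Contribution 2: 0.65 * 0.9 = 0.585 wt%
S_blend = 0.4732 + 0.585 = 1.0582

1.0582 wt%


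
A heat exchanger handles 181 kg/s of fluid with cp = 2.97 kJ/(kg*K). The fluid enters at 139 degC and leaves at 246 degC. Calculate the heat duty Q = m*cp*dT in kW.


Q = m_dot * cp * delta_T
delta_T = 246 - 139 = 107 K
Q = 181 * 2.97 * 107
= 537.57 * 107
= 57519.99 kW

57519.99 kW


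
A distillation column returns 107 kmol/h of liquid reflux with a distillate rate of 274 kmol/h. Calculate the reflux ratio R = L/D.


Reflux ratio definition: R = L / D (liquid returned / distillate withdrawn)
L = 107 kmol/h, D = 274 kmol/h
R = 107 / 274 = 0.3905

0.3905


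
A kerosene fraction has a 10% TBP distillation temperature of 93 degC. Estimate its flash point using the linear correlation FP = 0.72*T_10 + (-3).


FP = 0.72 * 93 + (-3) = 63.96

63.96 degC


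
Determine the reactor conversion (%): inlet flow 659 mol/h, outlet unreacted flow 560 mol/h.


X = (F_in - F_out) / F_in * 100
Moles reacted = 659 - 560 = 99
X = 99 / 659 * 100
= 0.1502 * 100
= 15.02 %

15.02 %


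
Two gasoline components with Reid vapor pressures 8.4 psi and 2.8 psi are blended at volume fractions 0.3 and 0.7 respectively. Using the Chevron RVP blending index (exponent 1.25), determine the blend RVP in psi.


Chevron index: RVP_blend = (sum xi*RVPi^1.25)^(1/1.25)
RVP^1.25 terms: 0.3 * 8.4^1.25 + 0.7 * 2.8^1.25 = 6.82552
RVP_blend = 6.82552^(1/1.25) = 4.648

4.648 psi


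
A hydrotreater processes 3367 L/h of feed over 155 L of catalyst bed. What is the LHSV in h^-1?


LHSV = volumetric feed rate / catalyst volume
= 3367 L/h / 155 L
= 21.72 h^-1

21.72 h^-1


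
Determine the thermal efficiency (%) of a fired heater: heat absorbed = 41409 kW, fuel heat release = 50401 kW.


Furnace efficiency = Q_absorbed / Q_fuel * 100
= 41409 / 50401 * 100 = 82.16

82.16 %


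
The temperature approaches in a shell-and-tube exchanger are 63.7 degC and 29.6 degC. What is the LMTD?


LMTD = (dT1 - dT2) / ln(dT1/dT2)
= (63.7 - 29.6) / ln(63.7 / 29.6) = 34.1 / 0.76641 = 44.49

44.49 degC


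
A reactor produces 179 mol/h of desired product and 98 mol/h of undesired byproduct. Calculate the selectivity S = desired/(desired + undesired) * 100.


Selectivity = desired / (desired + undesired) * 100
Total products = 179 + 98 = 277 mol/h
S = 179 / 277 * 100
= 0.6462 * 100
= 64.62 %

64.62 %


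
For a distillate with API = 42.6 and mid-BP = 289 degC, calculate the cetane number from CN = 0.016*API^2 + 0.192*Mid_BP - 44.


CN = 0.016 * 42.6^2 + 0.192 * 289 - 44
CN = 29.03616 + 55.488 - 44 = 40.52416

40.52416


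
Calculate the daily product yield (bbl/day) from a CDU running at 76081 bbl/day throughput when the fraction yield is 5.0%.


Crude throughput = 76081 bbl/day
Fraction yield = 5.0%
yield = throughput * fraction / 100
yield = 76081 * 5.0 / 100 = 3804.05

3804.05 bbl/day


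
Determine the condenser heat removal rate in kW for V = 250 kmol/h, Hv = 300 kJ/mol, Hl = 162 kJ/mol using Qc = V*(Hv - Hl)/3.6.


Qc = 250 * (300 - 162) / 3.6 = 250 * 138 / 3.6 = 9583

9583 kW


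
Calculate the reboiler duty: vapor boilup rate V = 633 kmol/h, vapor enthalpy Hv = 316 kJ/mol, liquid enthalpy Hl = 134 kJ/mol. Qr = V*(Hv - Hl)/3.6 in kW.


Qr = 633 * (316 - 134) / 3.6 = 633 * 182 / 3.6 = 32000

32000 kW


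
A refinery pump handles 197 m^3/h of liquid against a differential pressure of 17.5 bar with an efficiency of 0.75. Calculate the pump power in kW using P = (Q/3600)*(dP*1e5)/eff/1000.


Q = 197 / 3600 = 0.0547222 m^3/s
P = 0.0547222 * (17.5 * 1e5) / 0.75 / 1000 = 127.7

127.7 kW


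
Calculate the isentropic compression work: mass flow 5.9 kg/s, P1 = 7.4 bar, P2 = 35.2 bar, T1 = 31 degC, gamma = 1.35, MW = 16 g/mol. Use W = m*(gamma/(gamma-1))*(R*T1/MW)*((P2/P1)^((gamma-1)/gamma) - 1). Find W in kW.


Isentropic work: W = m*(gamma/(gamma-1))*(R*T1/MW)*((P2/P1)^((gamma-1)/gamma) - 1)
T1 = 31 + 273.15 = 304.15 K
Pressure ratio = 35.2 / 7.4 = 4.75676
Exponent = (1.35 - 1)/1.35 = 0.259259
(P2/P1)^exp - 1 = 4.75676^0.259259 - 1 = 0.498301
W = 5.9 * 1.35 / 0.35 * 8.314 * 304.15 / 16 * 0.498301 = 1792

1792 kW


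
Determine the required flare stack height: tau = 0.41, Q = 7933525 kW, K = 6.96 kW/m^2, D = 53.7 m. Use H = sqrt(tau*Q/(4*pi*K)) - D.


tau*Q/(4*pi*K) = 0.41 * 7933525 / (4 * pi * 6.96) = 37190.4
sqrt(37190.4) = 192.848
H = 192.848 - 53.7 = 139.1

139.1 m


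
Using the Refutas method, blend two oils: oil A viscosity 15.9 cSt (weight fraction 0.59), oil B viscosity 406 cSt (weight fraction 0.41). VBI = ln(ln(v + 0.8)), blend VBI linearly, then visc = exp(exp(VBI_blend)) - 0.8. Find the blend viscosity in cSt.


Refutas method: VBN_i = 14.534*ln(ln(visc_i + 0.8)) + 10.975, blended linearly by mass fraction; since VBN is linear in VBI_i = ln(ln(visc_i + 0.8)) and the fractions sum to 1, blend VBI directly: visc = exp(exp(VBI_blend)) - 0.8
VBI_1 = ln(ln(15.9 + 0.8)) = 1.03511
VBI_2 = ln(ln(406 + 0.8)) = 1.79315
VBI_blend = 0.59 * 1.03511 + 0.41 * 1.79315 = 1.34591
visc_blend = exp(exp(1.34591)) - 0.8 = 45.80

45.80 cSt


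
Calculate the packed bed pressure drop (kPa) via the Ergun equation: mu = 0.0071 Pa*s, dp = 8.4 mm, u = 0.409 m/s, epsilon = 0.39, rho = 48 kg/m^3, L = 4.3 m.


dp = 8.4 mm = 0.0084 m
Viscous term = 150*0.0071*0.409*(1-0.39)^2 / (0.0084^2*0.39^3) = 38724
Inertial term = 1.75*48*0.409^2*(1-0.39) / (0.0084*0.39^3) = 17202.1
dP/L = 38724 + 17202.1 = 55926.1 Pa/m
dP = 55926.1 * 4.3 / 1000 = 240.5 kPa

240.5 kPa


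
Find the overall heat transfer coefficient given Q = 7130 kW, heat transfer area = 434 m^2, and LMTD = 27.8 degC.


From Q = U*A*LMTD, U = Q / (A * LMTD)
U = 7130 / (434 * 27.8) = 7130 / 12065.2 = 0.5910

0.5910 kW/(m^2*K)


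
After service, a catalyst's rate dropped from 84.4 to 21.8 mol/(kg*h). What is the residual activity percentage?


Activity (%) = (rate_used / rate_fresh) * 100
rate_used = 21.8, rate_fresh = 84.4
= (21.8 / 84.4) * 100
= 0.2583 * 100 = 25.83

25.83 %


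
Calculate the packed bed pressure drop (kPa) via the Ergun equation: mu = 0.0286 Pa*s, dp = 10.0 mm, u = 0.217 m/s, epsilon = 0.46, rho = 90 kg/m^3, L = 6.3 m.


dp = 10.0 mm = 0.01 m
Viscous term = 150*0.0286*0.217*(1-0.46)^2 / (0.01^2*0.46^3) = 27888.9
Inertial term = 1.75*90*0.217^2*(1-0.46) / (0.01*0.46^3) = 4114.53
dP/L = 27888.9 + 4114.53 = 32003.4 Pa/m
dP = 32003.4 * 6.3 / 1000 = 201.6 kPa

201.6 kPa


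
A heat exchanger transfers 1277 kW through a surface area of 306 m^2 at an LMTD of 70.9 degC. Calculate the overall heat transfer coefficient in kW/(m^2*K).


From Q = U*A*LMTD, U = Q / (A * LMTD)
U = 1277 / (306 * 70.9) = 1277 / 21695.4 = 0.05886

0.05886 kW/(m^2*K)


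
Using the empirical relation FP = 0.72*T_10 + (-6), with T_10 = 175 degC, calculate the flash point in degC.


FP = 0.72 * 175 + (-6) = 120

120 degC


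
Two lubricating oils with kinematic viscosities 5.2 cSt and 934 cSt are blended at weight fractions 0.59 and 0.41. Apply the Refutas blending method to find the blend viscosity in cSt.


Refutas method: VBN_i = 14.534*ln(ln(visc_i + 0.8)) + 10.975, blended linearly by mass fraction; since VBN is linear in VBI_i = ln(ln(visc_i + 0.8)) and the fractions sum to 1, blend VBI directly: visc = exp(exp(VBI_blend)) - 0.8
VBI_1 = ln(ln(5.2 + 0.8)) = 0.583198
VBI_2 = ln(ln(934 + 0.8)) = 1.92284
VBI_blend = 0.59 * 0.583198 + 0.41 * 1.92284 = 1.13245
visc_blend = exp(exp(1.13245)) - 0.8 = 21.47

21.47 cSt


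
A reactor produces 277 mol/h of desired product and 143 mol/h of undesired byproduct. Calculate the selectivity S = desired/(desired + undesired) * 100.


Selectivity = desired / (desired + undesired) * 100
Total products = 277 + 143 = 420 mol/h
S = 277 / 420 * 100
= 0.6595 * 100
= 65.95 %

65.95 %
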